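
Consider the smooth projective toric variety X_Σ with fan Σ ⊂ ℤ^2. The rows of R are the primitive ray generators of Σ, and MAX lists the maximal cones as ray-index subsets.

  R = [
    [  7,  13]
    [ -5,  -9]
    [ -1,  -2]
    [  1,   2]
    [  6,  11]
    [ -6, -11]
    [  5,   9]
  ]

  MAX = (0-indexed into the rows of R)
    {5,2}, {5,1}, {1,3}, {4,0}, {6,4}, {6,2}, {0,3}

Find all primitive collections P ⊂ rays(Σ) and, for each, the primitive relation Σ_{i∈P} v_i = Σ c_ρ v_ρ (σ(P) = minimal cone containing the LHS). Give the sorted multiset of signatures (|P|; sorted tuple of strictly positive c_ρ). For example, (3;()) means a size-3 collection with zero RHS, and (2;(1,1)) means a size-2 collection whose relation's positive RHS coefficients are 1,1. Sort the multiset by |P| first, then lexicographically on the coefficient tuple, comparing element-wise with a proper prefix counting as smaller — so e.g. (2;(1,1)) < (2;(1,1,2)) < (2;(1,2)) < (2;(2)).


Minimal non-faces — 14 found among 7 rays, 7 max cones:

  • {1,6}:  v_{1} + v_{6} = 0 — sig = (2;())
  • {2,3}:  v_{2} + v_{3} = 0 — sig = (2;())
  • {4,5}:  v_{4} + v_{5} = 0 — sig = (2;())
  • {0,2}:  v_{0} + v_{2} = v_{4} — sig = (2;(1))
  • {0,5}:  v_{0} + v_{5} = v_{3} — sig = (2;(1))
  • {1,2}:  v_{1} + v_{2} = v_{5} — sig = (2;(1))
  • {1,4}:  v_{1} + v_{4} = v_{3} — sig = (2;(1))
  • {2,4}:  v_{2} + v_{4} = v_{6} — sig = (2;(1))
  • {3,4}:  v_{3} + v_{4} = v_{0} — sig = (2;(1))
  • {3,5}:  v_{3} + v_{5} = v_{1} — sig = (2;(1))
  • {3,6}:  v_{3} + v_{6} = v_{4} — sig = (2;(1))
  • {5,6}:  v_{5} + v_{6} = v_{2} — sig = (2;(1))
  • {0,1}:  v_{0} + v_{1} = 2·v_{3} — sig = (2;(2))
  • {0,6}:  v_{0} + v_{6} = 2·v_{4} — sig = (2;(2))

Hence PRS(X_Σ) =
{ (2;()) ×3,  (2;(1)) ×9,  (2;(2)) ×2 }


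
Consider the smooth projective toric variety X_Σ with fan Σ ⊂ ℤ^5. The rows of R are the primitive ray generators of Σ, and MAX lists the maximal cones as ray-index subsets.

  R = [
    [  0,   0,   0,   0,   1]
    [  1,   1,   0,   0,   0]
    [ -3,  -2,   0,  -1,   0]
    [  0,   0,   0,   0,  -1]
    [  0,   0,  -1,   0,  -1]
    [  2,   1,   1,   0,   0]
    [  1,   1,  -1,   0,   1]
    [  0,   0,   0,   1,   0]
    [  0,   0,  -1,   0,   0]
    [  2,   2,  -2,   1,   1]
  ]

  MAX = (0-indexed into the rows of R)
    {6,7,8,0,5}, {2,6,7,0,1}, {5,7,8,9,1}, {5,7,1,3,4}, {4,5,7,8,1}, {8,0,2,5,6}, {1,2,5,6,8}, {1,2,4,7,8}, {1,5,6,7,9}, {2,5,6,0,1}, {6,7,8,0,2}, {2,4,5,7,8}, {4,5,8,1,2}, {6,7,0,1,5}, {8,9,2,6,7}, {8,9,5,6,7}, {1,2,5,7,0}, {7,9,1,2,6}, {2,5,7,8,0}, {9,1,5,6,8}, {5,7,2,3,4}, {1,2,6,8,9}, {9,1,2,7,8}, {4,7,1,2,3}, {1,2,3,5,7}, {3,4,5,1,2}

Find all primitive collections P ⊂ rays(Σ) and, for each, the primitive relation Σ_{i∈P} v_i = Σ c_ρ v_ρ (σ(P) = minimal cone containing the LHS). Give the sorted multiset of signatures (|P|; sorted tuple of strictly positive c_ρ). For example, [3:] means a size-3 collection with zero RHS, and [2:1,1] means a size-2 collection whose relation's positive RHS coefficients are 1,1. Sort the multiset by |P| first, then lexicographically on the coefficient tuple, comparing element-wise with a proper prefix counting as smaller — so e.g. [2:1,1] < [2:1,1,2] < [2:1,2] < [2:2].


14 minimal non-faces of Δ(Σ) (on 10 rays):

  P={0,3}:  v_{0} + v_{3} = 0  ⇒ sig = [2:]
  P={0,4}:  v_{0} + v_{4} = v_{8}  ⇒ sig = [2:1]
  P={3,8}:  v_{3} + v_{8} = v_{4}  ⇒ sig = [2:1]
  P={3,6}:  v_{3} + v_{6} = v_{1} + v_{8}  ⇒ sig = [2:1,1]
  P={0,9}:  v_{0} + v_{9} = 2·v_{6} + v_{7}  ⇒ sig = [2:1,2]
  P={4,6}:  v_{4} + v_{6} = v_{1} + 2·v_{8}  ⇒ sig = [2:1,2]
  P={3,9}:  v_{3} + v_{9} = 2·v_{1} + v_{7} + 2·v_{8}  ⇒ sig = [2:1,2,2]
  P={4,9}:  v_{4} + v_{9} = 2·v_{1} + v_{7} + 3·v_{8}  ⇒ sig = [2:1,2,3]
  P={0,1,8}:  v_{0} + v_{1} + v_{8} = v_{6}  ⇒ sig = [3:1]
  P={2,5,9}:  v_{2} + v_{5} + v_{9} = v_{6}  ⇒ sig = [3:1]
  P={1,6,7,8}:  v_{1} + v_{6} + v_{7} + v_{8} = v_{9}  ⇒ sig = [4:1]
  P={2,5,6,7}:  v_{2} + v_{5} + v_{6} + v_{7} = v_{0}  ⇒ sig = [4:1]
  P={1,2,5,7,8}:  v_{1} + v_{2} + v_{5} + v_{7} + v_{8} = 0  ⇒ sig = [5:]
  P={1,2,4,5,7}:  v_{1} + v_{2} + v_{4} + v_{5} + v_{7} = v_{3}  ⇒ sig = [5:1]

Sorted signature multiset PRS(X):
{ [2:],  [2:1] ×2,  [2:1,1],  [2:1,2] ×2,  [2:1,2,2],  [2:1,2,3],  [3:1] ×2,  [4:1] ×2,  [5:],  [5:1] }


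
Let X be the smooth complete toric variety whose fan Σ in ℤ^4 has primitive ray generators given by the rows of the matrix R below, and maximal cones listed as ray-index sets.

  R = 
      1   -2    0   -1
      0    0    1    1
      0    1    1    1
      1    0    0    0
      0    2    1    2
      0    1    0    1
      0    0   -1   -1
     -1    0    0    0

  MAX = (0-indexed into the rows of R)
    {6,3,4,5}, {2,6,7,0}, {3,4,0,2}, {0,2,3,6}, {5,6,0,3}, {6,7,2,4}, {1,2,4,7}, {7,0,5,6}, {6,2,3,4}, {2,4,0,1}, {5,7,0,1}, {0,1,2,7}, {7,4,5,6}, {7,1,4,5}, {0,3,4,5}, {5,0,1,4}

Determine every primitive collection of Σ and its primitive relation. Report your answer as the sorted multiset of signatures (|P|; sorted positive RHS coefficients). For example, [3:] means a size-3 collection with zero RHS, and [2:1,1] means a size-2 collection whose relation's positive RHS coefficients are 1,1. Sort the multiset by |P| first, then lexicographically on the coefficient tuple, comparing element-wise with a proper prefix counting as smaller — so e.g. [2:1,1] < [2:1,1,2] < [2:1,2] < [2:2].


Σ has 6 primitive collections:

  • {1,6}:  v_{1} + v_{6} = 0  so sig = [2:]
  • {3,7}:  v_{3} + v_{7} = 0  so sig = [2:]
  • {2,5}:  v_{2} + v_{5} = v_{4}  so sig = [2:1]
  • {1,3}:  v_{1} + v_{3} = v_{0} + v_{4}  so sig = [2:1,1]
  • {0,4,6}:  v_{0} + v_{4} + v_{6} = v_{3}  so sig = [3:1]
  • {0,4,7}:  v_{0} + v_{4} + v_{7} = v_{1}  so sig = [3:1]

Sorted signature multiset PRS(X):
    [2:]
    [2:]
    [2:1]
    [2:1,1]
    [3:1]
    [3:1]


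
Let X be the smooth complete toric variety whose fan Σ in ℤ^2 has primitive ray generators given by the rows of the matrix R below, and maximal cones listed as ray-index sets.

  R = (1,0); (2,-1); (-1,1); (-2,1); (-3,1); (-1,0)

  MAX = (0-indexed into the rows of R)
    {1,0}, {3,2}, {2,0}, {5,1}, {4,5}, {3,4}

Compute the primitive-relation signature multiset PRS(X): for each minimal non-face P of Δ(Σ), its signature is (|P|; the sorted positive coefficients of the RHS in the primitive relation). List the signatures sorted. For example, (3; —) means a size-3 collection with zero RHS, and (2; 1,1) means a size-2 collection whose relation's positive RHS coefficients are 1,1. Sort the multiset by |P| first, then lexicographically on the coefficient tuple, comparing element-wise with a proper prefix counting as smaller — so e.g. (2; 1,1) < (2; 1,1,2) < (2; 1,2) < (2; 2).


Minimal non-faces — 9 found among 6 rays, 6 max cones:

  {0,5}:  v_{0} + v_{5} = 0  ⟹  sig = (2; —)
  {1,3}:  v_{1} + v_{3} = 0  ⟹  sig = (2; —)
  {0,3}:  v_{0} + v_{3} = v_{2}  ⟹  sig = (2; 1)
  {0,4}:  v_{0} + v_{4} = v_{3}  ⟹  sig = (2; 1)
  {1,2}:  v_{1} + v_{2} = v_{0}  ⟹  sig = (2; 1)
  {1,4}:  v_{1} + v_{4} = v_{5}  ⟹  sig = (2; 1)
  {2,5}:  v_{2} + v_{5} = v_{3}  ⟹  sig = (2; 1)
  {3,5}:  v_{3} + v_{5} = v_{4}  ⟹  sig = (2; 1)
  {2,4}:  v_{2} + v_{4} = 2·v_{3}  ⟹  sig = (2; 2)

Signatures (|P|; sorted positive RHS coefficients), sorted:
    |P|=2: 9 collections, coeffs (), (), (1), (1), (1), (1), (1), (1), (2)


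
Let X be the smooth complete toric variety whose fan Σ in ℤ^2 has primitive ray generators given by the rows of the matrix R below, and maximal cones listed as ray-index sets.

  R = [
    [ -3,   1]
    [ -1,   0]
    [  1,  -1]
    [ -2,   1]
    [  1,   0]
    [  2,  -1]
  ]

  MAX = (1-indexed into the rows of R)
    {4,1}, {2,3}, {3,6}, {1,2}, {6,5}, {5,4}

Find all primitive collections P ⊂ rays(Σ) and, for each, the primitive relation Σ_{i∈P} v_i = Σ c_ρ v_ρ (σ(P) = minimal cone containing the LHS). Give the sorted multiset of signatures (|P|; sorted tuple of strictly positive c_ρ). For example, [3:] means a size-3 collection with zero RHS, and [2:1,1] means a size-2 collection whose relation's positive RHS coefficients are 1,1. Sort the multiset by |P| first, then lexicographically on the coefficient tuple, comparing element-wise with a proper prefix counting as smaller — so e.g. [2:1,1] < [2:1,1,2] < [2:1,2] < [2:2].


Primitive collections (9):

  P={2,5}:  v_{2} + v_{5} = 0  so sig = [2:]
  P={4,6}:  v_{4} + v_{6} = 0  so sig = [2:]
  P={1,5}:  v_{1} + v_{5} = v_{4}  so sig = [2:1]
  P={1,6}:  v_{1} + v_{6} = v_{2}  so sig = [2:1]
  P={2,4}:  v_{2} + v_{4} = v_{1}  so sig = [2:1]
  P={2,6}:  v_{2} + v_{6} = v_{3}  so sig = [2:1]
  P={3,4}:  v_{3} + v_{4} = v_{2}  so sig = [2:1]
  P={3,5}:  v_{3} + v_{5} = v_{6}  so sig = [2:1]
  P={1,3}:  v_{1} + v_{3} = 2·v_{2}  so sig = [2:2]

Signatures (|P|; sorted positive RHS coefficients), sorted:
{ [2:] ×2,  [2:1] ×6,  [2:2] }


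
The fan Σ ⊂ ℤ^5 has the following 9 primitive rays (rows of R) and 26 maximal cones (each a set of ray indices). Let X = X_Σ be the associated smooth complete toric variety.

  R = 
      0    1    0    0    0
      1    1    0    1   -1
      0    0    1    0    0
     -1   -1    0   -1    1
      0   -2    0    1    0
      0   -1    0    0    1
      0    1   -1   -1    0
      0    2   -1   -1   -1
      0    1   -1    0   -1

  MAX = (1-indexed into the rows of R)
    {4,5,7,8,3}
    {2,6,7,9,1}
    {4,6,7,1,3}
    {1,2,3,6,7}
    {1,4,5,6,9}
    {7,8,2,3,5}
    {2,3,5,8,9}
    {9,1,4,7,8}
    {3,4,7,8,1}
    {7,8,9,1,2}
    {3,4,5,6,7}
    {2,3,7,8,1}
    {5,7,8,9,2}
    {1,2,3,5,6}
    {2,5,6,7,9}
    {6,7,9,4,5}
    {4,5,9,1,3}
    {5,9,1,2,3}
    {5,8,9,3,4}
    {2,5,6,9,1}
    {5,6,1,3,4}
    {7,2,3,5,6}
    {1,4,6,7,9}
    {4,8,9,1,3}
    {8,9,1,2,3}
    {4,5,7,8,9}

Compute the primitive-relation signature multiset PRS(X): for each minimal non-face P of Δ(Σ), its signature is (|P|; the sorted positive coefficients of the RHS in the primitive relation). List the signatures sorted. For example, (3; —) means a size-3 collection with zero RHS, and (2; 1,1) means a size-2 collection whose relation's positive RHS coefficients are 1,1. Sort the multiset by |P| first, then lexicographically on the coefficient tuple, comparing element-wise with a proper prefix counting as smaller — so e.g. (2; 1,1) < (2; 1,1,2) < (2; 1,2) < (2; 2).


Δ(Σ) — 9 vertices, 6 min non-faces:

  P = {2,4}:  v_{2} + v_{4} = 0 ; sig = (2; —)
  P = {6,8}:  v_{6} + v_{8} = v_{7} ; sig = (2; 1)
  P = {3,6,9}:  v_{3} + v_{6} + v_{9} = 0 ; sig = (3; —)
  P = {1,5,8}:  v_{1} + v_{5} + v_{8} = v_{9} ; sig = (3; 1)
  P = {3,7,9}:  v_{3} + v_{7} + v_{9} = v_{8} ; sig = (3; 1)
  P = {1,5,7}:  v_{1} + v_{5} + v_{7} = v_{6} + v_{9} ; sig = (3; 1,1)

Hence PRS(X_Σ) =
[(2; —), (2; 1), (3; —), (3; 1), (3; 1), (3; 1,1)]


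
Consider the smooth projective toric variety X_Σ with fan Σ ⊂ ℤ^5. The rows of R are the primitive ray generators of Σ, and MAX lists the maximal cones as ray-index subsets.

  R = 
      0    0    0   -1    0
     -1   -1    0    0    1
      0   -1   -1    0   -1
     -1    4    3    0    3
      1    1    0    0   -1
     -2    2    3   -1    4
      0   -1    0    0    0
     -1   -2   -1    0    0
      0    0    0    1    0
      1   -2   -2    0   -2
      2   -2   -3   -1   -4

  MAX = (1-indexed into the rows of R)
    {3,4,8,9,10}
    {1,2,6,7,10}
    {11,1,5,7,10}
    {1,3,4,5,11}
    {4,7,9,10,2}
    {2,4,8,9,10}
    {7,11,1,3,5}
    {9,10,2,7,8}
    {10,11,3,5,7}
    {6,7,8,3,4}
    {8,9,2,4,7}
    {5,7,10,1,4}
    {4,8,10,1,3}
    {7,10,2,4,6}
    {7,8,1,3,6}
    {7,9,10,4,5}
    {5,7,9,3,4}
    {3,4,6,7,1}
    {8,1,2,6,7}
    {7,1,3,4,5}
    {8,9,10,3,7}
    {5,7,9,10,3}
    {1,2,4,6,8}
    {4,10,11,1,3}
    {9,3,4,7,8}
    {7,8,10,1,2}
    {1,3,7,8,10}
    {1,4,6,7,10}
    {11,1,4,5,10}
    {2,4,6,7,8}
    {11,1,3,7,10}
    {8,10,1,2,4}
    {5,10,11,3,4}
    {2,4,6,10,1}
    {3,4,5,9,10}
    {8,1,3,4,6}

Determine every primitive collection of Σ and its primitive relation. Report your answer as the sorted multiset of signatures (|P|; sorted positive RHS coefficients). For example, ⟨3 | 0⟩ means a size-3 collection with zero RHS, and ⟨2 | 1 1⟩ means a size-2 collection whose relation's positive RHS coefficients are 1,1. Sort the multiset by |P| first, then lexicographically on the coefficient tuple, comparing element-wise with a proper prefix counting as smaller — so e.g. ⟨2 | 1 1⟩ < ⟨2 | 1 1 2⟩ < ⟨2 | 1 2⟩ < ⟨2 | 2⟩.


Σ has 18 primitive collections:

  • {1,9}:  v_{1} + v_{9} = 0  so sig = ⟨2 | 0⟩
  • {2,5}:  v_{2} + v_{5} = 0  so sig = ⟨2 | 0⟩
  • {2,3}:  v_{2} + v_{3} = v_{8}  so sig = ⟨2 | 1⟩
  • {5,8}:  v_{5} + v_{8} = v_{3}  so sig = ⟨2 | 1⟩
  • {2,11}:  v_{2} + v_{11} = v_{1} + v_{3} + v_{10}  so sig = ⟨2 | 1 1 1⟩
  • {5,6}:  v_{5} + v_{6} = v_{1} + v_{4} + v_{7}  so sig = ⟨2 | 1 1 1⟩
  • {6,9}:  v_{6} + v_{9} = v_{2} + v_{4} + v_{7}  so sig = ⟨2 | 1 1 1⟩
  • {9,11}:  v_{9} + v_{11} = v_{3} + v_{5} + v_{10}  so sig = ⟨2 | 1 1 1⟩
  • {8,11}:  v_{8} + v_{11} = v_{1} + 2·v_{3} + v_{10}  so sig = ⟨2 | 1 1 2⟩
  • {6,11}:  v_{6} + v_{11} = 2·v_{1}  so sig = ⟨2 | 2⟩
  • {3,6,10}:  v_{3} + v_{6} + v_{10} = v_{1} + v_{2}  so sig = ⟨3 | 1 1⟩
  • {4,7,11}:  v_{4} + v_{7} + v_{11} = v_{1} + v_{5}  so sig = ⟨3 | 1 1⟩
  • {6,8,10}:  v_{6} + v_{8} + v_{10} = v_{1} + 2·v_{2}  so sig = ⟨3 | 1 2⟩
  • {3,4,7,10}:  v_{3} + v_{4} + v_{7} + v_{10} = 0  so sig = ⟨4 | 0⟩
  • {1,2,4,7}:  v_{1} + v_{2} + v_{4} + v_{7} = v_{6}  so sig = ⟨4 | 1⟩
  • {1,3,5,10}:  v_{1} + v_{3} + v_{5} + v_{10} = v_{11}  so sig = ⟨4 | 1⟩
  • {4,7,8,10}:  v_{4} + v_{7} + v_{8} + v_{10} = v_{2}  so sig = ⟨4 | 1⟩
  • {1,4,7,8}:  v_{1} + v_{4} + v_{7} + v_{8} = v_{3} + v_{6}  so sig = ⟨4 | 1 1⟩

Signatures (|P|; sorted positive RHS coefficients), sorted:
[⟨2 | 0⟩, ⟨2 | 0⟩, ⟨2 | 1⟩, ⟨2 | 1⟩, ⟨2 | 1 1 1⟩, ⟨2 | 1 1 1⟩, ⟨2 | 1 1 1⟩, ⟨2 | 1 1 1⟩, ⟨2 | 1 1 2⟩, ⟨2 | 2⟩, ⟨3 | 1 1⟩, ⟨3 | 1 1⟩, ⟨3 | 1 2⟩, ⟨4 | 0⟩, ⟨4 | 1⟩, ⟨4 | 1⟩, ⟨4 | 1⟩, ⟨4 | 1 1⟩]


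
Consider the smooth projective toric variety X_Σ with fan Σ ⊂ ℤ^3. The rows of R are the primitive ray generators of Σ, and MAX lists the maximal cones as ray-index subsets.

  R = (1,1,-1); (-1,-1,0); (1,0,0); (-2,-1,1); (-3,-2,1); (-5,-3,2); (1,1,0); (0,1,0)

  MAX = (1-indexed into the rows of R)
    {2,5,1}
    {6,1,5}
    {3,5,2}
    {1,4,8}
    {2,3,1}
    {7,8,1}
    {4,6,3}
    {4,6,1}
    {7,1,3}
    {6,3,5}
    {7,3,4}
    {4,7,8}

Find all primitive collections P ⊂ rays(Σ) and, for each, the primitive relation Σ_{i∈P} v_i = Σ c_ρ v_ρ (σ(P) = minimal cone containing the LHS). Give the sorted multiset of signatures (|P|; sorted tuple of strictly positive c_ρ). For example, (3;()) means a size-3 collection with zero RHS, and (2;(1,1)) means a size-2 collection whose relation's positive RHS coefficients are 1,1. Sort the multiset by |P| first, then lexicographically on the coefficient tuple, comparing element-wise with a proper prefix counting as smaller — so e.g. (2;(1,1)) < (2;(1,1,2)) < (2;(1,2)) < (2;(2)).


14 collections generate NE(X_Σ); each relation:

  P={2,7}:  v_{2} + v_{7} = 0  ⇒ sig = (2;())
  P={2,4}:  v_{2} + v_{4} = v_{5}  ⇒ sig = (2;(1))
  P={3,8}:  v_{3} + v_{8} = v_{7}  ⇒ sig = (2;(1))
  P={4,5}:  v_{4} + v_{5} = v_{6}  ⇒ sig = (2;(1))
  P={5,7}:  v_{5} + v_{7} = v_{4}  ⇒ sig = (2;(1))
  P={2,8}:  v_{2} + v_{8} = v_{1} + v_{4}  ⇒ sig = (2;(1,1))
  P={5,8}:  v_{5} + v_{8} = v_{1} + 2·v_{4}  ⇒ sig = (2;(1,2))
  P={6,8}:  v_{6} + v_{8} = v_{1} + 3·v_{4}  ⇒ sig = (2;(1,3))
  P={2,6}:  v_{2} + v_{6} = 2·v_{5}  ⇒ sig = (2;(2))
  P={6,7}:  v_{6} + v_{7} = 2·v_{4}  ⇒ sig = (2;(2))
  P={1,3,4}:  v_{1} + v_{3} + v_{4} = 0  ⇒ sig = (3;())
  P={1,3,5}:  v_{1} + v_{3} + v_{5} = v_{2}  ⇒ sig = (3;(1))
  P={1,3,6}:  v_{1} + v_{3} + v_{6} = v_{5}  ⇒ sig = (3;(1))
  P={1,4,7}:  v_{1} + v_{4} + v_{7} = v_{8}  ⇒ sig = (3;(1))

Hence PRS(X_Σ) =
[(2;()), (2;(1)), (2;(1)), (2;(1)), (2;(1)), (2;(1,1)), (2;(1,2)), (2;(1,3)), (2;(2)), (2;(2)), (3;()), (3;(1)), (3;(1)), (3;(1))]


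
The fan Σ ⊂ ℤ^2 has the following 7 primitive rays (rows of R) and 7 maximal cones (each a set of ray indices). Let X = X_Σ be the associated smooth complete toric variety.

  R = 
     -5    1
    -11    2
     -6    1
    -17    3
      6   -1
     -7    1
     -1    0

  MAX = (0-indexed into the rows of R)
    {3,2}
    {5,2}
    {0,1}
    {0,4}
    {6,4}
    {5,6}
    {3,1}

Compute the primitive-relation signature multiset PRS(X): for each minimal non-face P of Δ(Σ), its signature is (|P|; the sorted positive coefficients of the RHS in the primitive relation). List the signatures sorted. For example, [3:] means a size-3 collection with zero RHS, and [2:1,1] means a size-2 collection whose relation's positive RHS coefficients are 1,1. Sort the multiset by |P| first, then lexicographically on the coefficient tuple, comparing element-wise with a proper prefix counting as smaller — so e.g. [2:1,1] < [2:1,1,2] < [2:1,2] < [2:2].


Primitive collections (14):

  {2,4}:  v_{2} + v_{4} = 0  ⇒ sig = [2:]
  {0,2}:  v_{0} + v_{2} = v_{1}  ⇒ sig = [2:1]
  {0,6}:  v_{0} + v_{6} = v_{2}  ⇒ sig = [2:1]
  {1,2}:  v_{1} + v_{2} = v_{3}  ⇒ sig = [2:1]
  {1,4}:  v_{1} + v_{4} = v_{0}  ⇒ sig = [2:1]
  {2,6}:  v_{2} + v_{6} = v_{5}  ⇒ sig = [2:1]
  {3,4}:  v_{3} + v_{4} = v_{1}  ⇒ sig = [2:1]
  {4,5}:  v_{4} + v_{5} = v_{6}  ⇒ sig = [2:1]
  {0,3}:  v_{0} + v_{3} = 2·v_{1}  ⇒ sig = [2:2]
  {0,5}:  v_{0} + v_{5} = 2·v_{2}  ⇒ sig = [2:2]
  {1,6}:  v_{1} + v_{6} = 2·v_{2}  ⇒ sig = [2:2]
  {1,5}:  v_{1} + v_{5} = 3·v_{2}  ⇒ sig = [2:3]
  {3,6}:  v_{3} + v_{6} = 3·v_{2}  ⇒ sig = [2:3]
  {3,5}:  v_{3} + v_{5} = 4·v_{2}  ⇒ sig = [2:4]

Sorted signature multiset PRS(X):
{ [2:],  [2:1] ×7,  [2:2] ×3,  [2:3] ×2,  [2:4] }


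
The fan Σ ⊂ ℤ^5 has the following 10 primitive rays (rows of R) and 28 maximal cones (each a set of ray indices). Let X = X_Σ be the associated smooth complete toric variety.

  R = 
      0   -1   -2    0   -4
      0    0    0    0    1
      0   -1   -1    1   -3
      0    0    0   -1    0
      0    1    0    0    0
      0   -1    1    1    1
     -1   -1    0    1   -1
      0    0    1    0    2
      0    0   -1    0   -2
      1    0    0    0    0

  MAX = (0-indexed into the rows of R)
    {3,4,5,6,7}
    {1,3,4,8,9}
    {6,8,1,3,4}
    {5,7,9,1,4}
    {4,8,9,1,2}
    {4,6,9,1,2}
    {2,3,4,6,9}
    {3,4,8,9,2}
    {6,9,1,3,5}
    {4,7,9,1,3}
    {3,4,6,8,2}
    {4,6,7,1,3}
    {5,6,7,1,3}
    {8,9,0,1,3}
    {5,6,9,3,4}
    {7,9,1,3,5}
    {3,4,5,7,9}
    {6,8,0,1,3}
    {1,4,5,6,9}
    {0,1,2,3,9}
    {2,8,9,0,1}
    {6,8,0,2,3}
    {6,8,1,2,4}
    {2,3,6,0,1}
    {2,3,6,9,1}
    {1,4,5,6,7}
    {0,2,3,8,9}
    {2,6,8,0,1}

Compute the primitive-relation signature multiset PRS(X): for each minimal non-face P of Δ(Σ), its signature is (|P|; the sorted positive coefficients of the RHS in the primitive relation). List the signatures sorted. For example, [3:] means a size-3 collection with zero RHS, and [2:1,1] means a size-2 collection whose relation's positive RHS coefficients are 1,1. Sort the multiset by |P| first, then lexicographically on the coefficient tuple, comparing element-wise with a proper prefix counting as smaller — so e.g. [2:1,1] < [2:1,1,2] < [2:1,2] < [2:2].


Δ(Σ) — 10 vertices, 14 min non-faces:

  {7,8}:  v_{7} + v_{8} = 0 ; sig = [2:]
  {2,7}:  v_{2} + v_{7} = v_{6} + v_{9} ; sig = [2:1,1]
  {5,8}:  v_{5} + v_{8} = v_{6} + v_{9} ; sig = [2:1,1]
  {0,7}:  v_{0} + v_{7} = v_{1} + v_{2} + v_{3} ; sig = [2:1,1,1]
  {0,5}:  v_{0} + v_{5} = v_{1} + v_{2} + v_{3} + v_{6} + v_{9} ; sig = [2:1,1,1,1,1]
  {0,4}:  v_{0} + v_{4} = 2·v_{8} ; sig = [2:2]
  {2,5}:  v_{2} + v_{5} = 2·v_{6} + 2·v_{9} ; sig = [2:2,2]
  {6,7,9}:  v_{6} + v_{7} + v_{9} = v_{5} ; sig = [3:1]
  {6,8,9}:  v_{6} + v_{8} + v_{9} = v_{2} ; sig = [3:1]
  {0,6,9}:  v_{0} + v_{6} + v_{9} = v_{1} + 2·v_{2} + v_{3} ; sig = [3:1,1,2]
  {1,2,3,4}:  v_{1} + v_{2} + v_{3} + v_{4} = v_{8} ; sig = [4:1]
  {1,2,3,8}:  v_{1} + v_{2} + v_{3} + v_{8} = v_{0} ; sig = [4:1]
  {1,3,4,5}:  v_{1} + v_{3} + v_{4} + v_{5} = v_{7} ; sig = [4:1]
  {1,3,4,6,9}:  v_{1} + v_{3} + v_{4} + v_{6} + v_{9} = 0 ; sig = [5:]

Signatures (|P|; sorted positive RHS coefficients), sorted:
[[2:], [2:1,1], [2:1,1], [2:1,1,1], [2:1,1,1,1,1], [2:2], [2:2,2], [3:1], [3:1], [3:1,1,2], [4:1], [4:1], [4:1], [5:]]


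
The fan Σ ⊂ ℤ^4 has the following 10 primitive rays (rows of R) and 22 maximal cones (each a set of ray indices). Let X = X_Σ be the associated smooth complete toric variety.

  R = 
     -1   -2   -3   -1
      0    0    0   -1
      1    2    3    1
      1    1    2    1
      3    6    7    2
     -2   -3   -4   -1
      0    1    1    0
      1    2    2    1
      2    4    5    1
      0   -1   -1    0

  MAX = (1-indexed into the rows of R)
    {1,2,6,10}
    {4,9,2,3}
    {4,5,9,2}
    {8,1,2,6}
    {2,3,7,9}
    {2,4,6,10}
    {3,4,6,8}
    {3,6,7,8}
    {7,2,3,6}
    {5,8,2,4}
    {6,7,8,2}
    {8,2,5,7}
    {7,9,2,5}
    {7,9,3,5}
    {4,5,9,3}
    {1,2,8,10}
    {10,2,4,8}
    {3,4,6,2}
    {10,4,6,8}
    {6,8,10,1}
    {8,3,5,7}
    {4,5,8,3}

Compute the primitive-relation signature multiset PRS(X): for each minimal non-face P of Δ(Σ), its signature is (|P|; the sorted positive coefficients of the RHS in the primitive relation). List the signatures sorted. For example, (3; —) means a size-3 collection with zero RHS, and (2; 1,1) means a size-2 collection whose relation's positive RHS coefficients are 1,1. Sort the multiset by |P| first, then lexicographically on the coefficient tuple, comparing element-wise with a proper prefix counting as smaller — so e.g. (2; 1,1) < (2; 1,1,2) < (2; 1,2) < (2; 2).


The 17 primitive collections of Σ (r=10, n=4):

  • {1,3}:  v_{1} + v_{3} = 0  ⇒ sig = (2; —)
  • {7,10}:  v_{7} + v_{10} = 0  ⇒ sig = (2; —)
  • {1,4}:  v_{1} + v_{4} = v_{10}  ⇒ sig = (2; 1)
  • {3,10}:  v_{3} + v_{10} = v_{4}  ⇒ sig = (2; 1)
  • {4,7}:  v_{4} + v_{7} = v_{3}  ⇒ sig = (2; 1)
  • {6,9}:  v_{6} + v_{9} = v_{7}  ⇒ sig = (2; 1)
  • {8,9}:  v_{8} + v_{9} = v_{5}  ⇒ sig = (2; 1)
  • {1,9}:  v_{1} + v_{9} = v_{2} + v_{8}  ⇒ sig = (2; 1,1)
  • {5,6}:  v_{5} + v_{6} = v_{7} + v_{8}  ⇒ sig = (2; 1,1)
  • {1,7}:  v_{1} + v_{7} = v_{2} + v_{6} + v_{8}  ⇒ sig = (2; 1,1,1)
  • {9,10}:  v_{9} + v_{10} = v_{2} + v_{4} + v_{8}  ⇒ sig = (2; 1,1,1)
  • {5,10}:  v_{5} + v_{10} = v_{2} + v_{4} + 2·v_{8}  ⇒ sig = (2; 1,1,2)
  • {1,5}:  v_{1} + v_{5} = v_{2} + 2·v_{8}  ⇒ sig = (2; 1,2)
  • {2,3,8}:  v_{2} + v_{3} + v_{8} = v_{9}  ⇒ sig = (3; 1)
  • {2,3,5}:  v_{2} + v_{3} + v_{5} = 2·v_{9}  ⇒ sig = (3; 2)
  • {2,4,6,8}:  v_{2} + v_{4} + v_{6} + v_{8} = 0  ⇒ sig = (4; —)
  • {2,6,8,10}:  v_{2} + v_{6} + v_{8} + v_{10} = v_{1}  ⇒ sig = (4; 1)

Signatures (|P|; sorted positive RHS coefficients), sorted:
    (2; —)
    (2; —)
    (2; 1)
    (2; 1)
    (2; 1)
    (2; 1)
    (2; 1)
    (2; 1,1)
    (2; 1,1)
    (2; 1,1,1)
    (2; 1,1,1)
    (2; 1,1,2)
    (2; 1,2)
    (3; 1)
    (3; 2)
    (4; —)
    (4; 1)


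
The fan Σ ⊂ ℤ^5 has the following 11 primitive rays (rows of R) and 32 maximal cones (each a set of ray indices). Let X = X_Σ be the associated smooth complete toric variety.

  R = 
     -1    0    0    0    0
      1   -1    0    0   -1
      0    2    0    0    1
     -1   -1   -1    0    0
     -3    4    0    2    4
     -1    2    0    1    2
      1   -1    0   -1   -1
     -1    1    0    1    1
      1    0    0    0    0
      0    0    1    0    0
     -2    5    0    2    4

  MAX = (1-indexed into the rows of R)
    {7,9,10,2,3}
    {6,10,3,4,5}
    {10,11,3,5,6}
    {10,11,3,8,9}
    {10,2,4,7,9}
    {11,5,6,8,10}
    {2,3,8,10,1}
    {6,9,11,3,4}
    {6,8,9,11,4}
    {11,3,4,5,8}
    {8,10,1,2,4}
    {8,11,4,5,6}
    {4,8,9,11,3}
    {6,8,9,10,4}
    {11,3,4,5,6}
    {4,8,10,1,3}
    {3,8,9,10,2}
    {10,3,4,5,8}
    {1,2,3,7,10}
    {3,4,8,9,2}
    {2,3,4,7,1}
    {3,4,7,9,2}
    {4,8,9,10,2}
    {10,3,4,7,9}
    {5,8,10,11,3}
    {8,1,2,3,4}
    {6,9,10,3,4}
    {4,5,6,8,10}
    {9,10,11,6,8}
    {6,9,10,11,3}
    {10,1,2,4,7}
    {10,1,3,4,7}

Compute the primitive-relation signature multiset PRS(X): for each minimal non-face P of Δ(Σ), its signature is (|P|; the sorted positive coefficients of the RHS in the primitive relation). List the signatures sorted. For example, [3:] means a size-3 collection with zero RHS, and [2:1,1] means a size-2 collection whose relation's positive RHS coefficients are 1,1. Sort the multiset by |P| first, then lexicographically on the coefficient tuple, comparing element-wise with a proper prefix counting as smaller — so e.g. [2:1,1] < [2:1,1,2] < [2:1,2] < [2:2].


16 collections generate NE(X_Σ); each relation:

  P={1,9}:  v_{1} + v_{9} = 0  ⟹  sig = [2:]
  P={7,8}:  v_{7} + v_{8} = 0  ⟹  sig = [2:]
  P={2,5}:  v_{2} + v_{5} = v_{6} + v_{8}  ⟹  sig = [2:1,1]
  P={2,6}:  v_{2} + v_{6} = v_{8} + v_{9}  ⟹  sig = [2:1,1]
  P={7,11}:  v_{7} + v_{11} = v_{3} + v_{6}  ⟹  sig = [2:1,1]
  P={1,6}:  v_{1} + v_{6} = v_{3} + v_{4} + v_{8} + v_{10}  ⟹  sig = [2:1,1,1,1]
  P={5,7}:  v_{5} + v_{7} = v_{3} + v_{4} + v_{6} + v_{10}  ⟹  sig = [2:1,1,1,1]
  P={6,7}:  v_{6} + v_{7} = v_{3} + v_{4} + v_{9} + v_{10}  ⟹  sig = [2:1,1,1,1]
  P={2,11}:  v_{2} + v_{11} = v_{3} + 2·v_{8} + v_{9}  ⟹  sig = [2:1,1,2]
  P={1,11}:  v_{1} + v_{11} = 2·v_{3} + v_{4} + 2·v_{8} + v_{10}  ⟹  sig = [2:1,1,2,2]
  P={5,9}:  v_{5} + v_{9} = 2·v_{6}  ⟹  sig = [2:2]
  P={1,5}:  v_{1} + v_{5} = 2·v_{3} + 2·v_{4} + 2·v_{8} + 2·v_{10}  ⟹  sig = [2:2,2,2,2]
  P={3,6,8}:  v_{3} + v_{6} + v_{8} = v_{11}  ⟹  sig = [3:1]
  P={4,10,11}:  v_{4} + v_{10} + v_{11} = v_{5}  ⟹  sig = [3:1]
  P={2,3,4,10}:  v_{2} + v_{3} + v_{4} + v_{10} = 0  ⟹  sig = [4:]
  P={3,4,8,9,10}:  v_{3} + v_{4} + v_{8} + v_{9} + v_{10} = v_{6}  ⟹  sig = [5:1]

Hence PRS(X_Σ) =
{ [2:] ×2,  [2:1,1] ×3,  [2:1,1,1,1] ×3,  [2:1,1,2],  [2:1,1,2,2],  [2:2],  [2:2,2,2,2],  [3:1] ×2,  [4:],  [5:1] }


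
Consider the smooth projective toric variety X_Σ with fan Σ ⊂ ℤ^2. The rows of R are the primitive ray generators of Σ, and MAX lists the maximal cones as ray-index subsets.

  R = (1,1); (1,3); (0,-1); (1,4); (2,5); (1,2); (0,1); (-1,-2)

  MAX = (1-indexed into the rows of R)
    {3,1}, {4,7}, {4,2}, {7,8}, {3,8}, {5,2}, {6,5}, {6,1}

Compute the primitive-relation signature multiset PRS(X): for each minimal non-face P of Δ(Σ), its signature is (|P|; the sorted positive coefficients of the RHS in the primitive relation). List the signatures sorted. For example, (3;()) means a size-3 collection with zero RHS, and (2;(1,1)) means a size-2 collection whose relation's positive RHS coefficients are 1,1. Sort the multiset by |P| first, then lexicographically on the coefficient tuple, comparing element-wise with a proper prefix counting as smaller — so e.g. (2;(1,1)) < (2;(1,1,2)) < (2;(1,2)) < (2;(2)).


Minimal non-faces — 20 found among 8 rays, 8 max cones:

  P={3,7}:  v_{3} + v_{7} = 0  ⇒ sig = (2;())
  P={6,8}:  v_{6} + v_{8} = 0  ⇒ sig = (2;())
  P={1,4}:  v_{1} + v_{4} = v_{5}  ⇒ sig = (2;(1))
  P={1,7}:  v_{1} + v_{7} = v_{6}  ⇒ sig = (2;(1))
  P={1,8}:  v_{1} + v_{8} = v_{3}  ⇒ sig = (2;(1))
  P={2,3}:  v_{2} + v_{3} = v_{6}  ⇒ sig = (2;(1))
  P={2,6}:  v_{2} + v_{6} = v_{5}  ⇒ sig = (2;(1))
  P={2,7}:  v_{2} + v_{7} = v_{4}  ⇒ sig = (2;(1))
  P={2,8}:  v_{2} + v_{8} = v_{7}  ⇒ sig = (2;(1))
  P={3,4}:  v_{3} + v_{4} = v_{2}  ⇒ sig = (2;(1))
  P={3,6}:  v_{3} + v_{6} = v_{1}  ⇒ sig = (2;(1))
  P={5,8}:  v_{5} + v_{8} = v_{2}  ⇒ sig = (2;(1))
  P={6,7}:  v_{6} + v_{7} = v_{2}  ⇒ sig = (2;(1))
  P={1,2}:  v_{1} + v_{2} = 2·v_{6}  ⇒ sig = (2;(2))
  P={3,5}:  v_{3} + v_{5} = 2·v_{6}  ⇒ sig = (2;(2))
  P={4,6}:  v_{4} + v_{6} = 2·v_{2}  ⇒ sig = (2;(2))
  P={4,8}:  v_{4} + v_{8} = 2·v_{7}  ⇒ sig = (2;(2))
  P={5,7}:  v_{5} + v_{7} = 2·v_{2}  ⇒ sig = (2;(2))
  P={1,5}:  v_{1} + v_{5} = 3·v_{6}  ⇒ sig = (2;(3))
  P={4,5}:  v_{4} + v_{5} = 3·v_{2}  ⇒ sig = (2;(3))

so the primitive-relation signature multiset is
[(2;()), (2;()), (2;(1)), (2;(1)), (2;(1)), (2;(1)), (2;(1)), (2;(1)), (2;(1)), (2;(1)), (2;(1)), (2;(1)), (2;(1)), (2;(2)), (2;(2)), (2;(2)), (2;(2)), (2;(2)), (2;(3)), (2;(3))]


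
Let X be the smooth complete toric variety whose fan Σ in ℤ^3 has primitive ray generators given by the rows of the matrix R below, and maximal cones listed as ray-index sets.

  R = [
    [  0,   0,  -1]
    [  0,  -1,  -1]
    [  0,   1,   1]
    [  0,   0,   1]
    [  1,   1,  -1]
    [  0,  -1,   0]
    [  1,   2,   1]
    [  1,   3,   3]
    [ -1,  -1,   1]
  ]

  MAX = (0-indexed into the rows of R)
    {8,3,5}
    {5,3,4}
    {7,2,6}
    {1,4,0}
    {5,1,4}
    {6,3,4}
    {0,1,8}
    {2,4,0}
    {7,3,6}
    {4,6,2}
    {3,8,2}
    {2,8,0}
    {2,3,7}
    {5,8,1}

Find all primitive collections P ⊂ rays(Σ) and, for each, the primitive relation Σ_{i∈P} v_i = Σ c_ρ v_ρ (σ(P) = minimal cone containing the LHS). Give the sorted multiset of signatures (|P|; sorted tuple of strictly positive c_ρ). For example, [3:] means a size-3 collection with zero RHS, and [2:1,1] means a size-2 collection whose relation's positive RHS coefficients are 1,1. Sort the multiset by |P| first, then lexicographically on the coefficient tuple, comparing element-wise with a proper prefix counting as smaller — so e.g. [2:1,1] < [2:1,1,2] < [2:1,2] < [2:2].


|primitive collections| = 17. Relations:

  P={0,3}:  v_{0} + v_{3} = 0  ⇒ sig = [2:]
  P={1,2}:  v_{1} + v_{2} = 0  ⇒ sig = [2:]
  P={4,8}:  v_{4} + v_{8} = 0  ⇒ sig = [2:]
  P={0,5}:  v_{0} + v_{5} = v_{1}  ⇒ sig = [2:1]
  P={1,3}:  v_{1} + v_{3} = v_{5}  ⇒ sig = [2:1]
  P={2,5}:  v_{2} + v_{5} = v_{3}  ⇒ sig = [2:1]
  P={0,6}:  v_{0} + v_{6} = v_{2} + v_{4}  ⇒ sig = [2:1,1]
  P={0,7}:  v_{0} + v_{7} = v_{2} + v_{6}  ⇒ sig = [2:1,1]
  P={1,6}:  v_{1} + v_{6} = v_{3} + v_{4}  ⇒ sig = [2:1,1]
  P={1,7}:  v_{1} + v_{7} = v_{3} + v_{6}  ⇒ sig = [2:1,1]
  P={6,8}:  v_{6} + v_{8} = v_{2} + v_{3}  ⇒ sig = [2:1,1]
  P={5,6}:  v_{5} + v_{6} = 2·v_{3} + v_{4}  ⇒ sig = [2:1,2]
  P={5,7}:  v_{5} + v_{7} = 2·v_{3} + v_{6}  ⇒ sig = [2:1,2]
  P={4,7}:  v_{4} + v_{7} = 2·v_{6}  ⇒ sig = [2:2]
  P={7,8}:  v_{7} + v_{8} = 2·v_{2} + 2·v_{3}  ⇒ sig = [2:2,2]
  P={2,3,4}:  v_{2} + v_{3} + v_{4} = v_{6}  ⇒ sig = [3:1]
  P={2,3,6}:  v_{2} + v_{3} + v_{6} = v_{7}  ⇒ sig = [3:1]

Hence PRS(X_Σ) =
{ [2:] ×3,  [2:1] ×3,  [2:1,1] ×5,  [2:1,2] ×2,  [2:2],  [2:2,2],  [3:1] ×2 }


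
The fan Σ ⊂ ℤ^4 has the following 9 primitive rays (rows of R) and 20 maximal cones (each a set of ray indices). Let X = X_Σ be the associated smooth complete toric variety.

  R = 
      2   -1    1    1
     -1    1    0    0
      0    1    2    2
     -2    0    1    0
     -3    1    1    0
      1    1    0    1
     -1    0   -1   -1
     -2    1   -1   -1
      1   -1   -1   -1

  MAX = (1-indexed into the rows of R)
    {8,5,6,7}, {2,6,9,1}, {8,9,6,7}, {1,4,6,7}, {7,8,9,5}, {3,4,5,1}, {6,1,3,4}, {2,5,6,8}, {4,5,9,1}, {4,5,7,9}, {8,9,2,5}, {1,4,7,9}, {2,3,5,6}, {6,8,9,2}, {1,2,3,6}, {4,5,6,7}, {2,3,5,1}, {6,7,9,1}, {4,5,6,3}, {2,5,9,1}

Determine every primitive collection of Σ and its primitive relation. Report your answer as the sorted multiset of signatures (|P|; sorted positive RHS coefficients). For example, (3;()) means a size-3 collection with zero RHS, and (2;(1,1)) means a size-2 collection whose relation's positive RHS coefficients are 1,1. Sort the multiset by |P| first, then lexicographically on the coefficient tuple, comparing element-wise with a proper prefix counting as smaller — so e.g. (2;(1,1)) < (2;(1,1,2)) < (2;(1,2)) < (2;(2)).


11 collections generate NE(X_Σ); each relation:

  P={1,8}:  v_{1} + v_{8} = 0  →  sig = (2;())
  P={2,4}:  v_{2} + v_{4} = v_{5}  →  sig = (2;(1))
  P={2,7}:  v_{2} + v_{7} = v_{8}  →  sig = (2;(1))
  P={3,7}:  v_{3} + v_{7} = v_{4} + v_{6}  →  sig = (2;(1,1))
  P={3,8}:  v_{3} + v_{8} = v_{5} + v_{6}  →  sig = (2;(1,1))
  P={3,9}:  v_{3} + v_{9} = v_{1} + v_{2}  →  sig = (2;(1,1))
  P={4,8}:  v_{4} + v_{8} = v_{5} + v_{7}  →  sig = (2;(1,1))
  P={4,6,9}:  v_{4} + v_{6} + v_{9} = 0  →  sig = (3;())
  P={1,5,6}:  v_{1} + v_{5} + v_{6} = v_{3}  →  sig = (3;(1))
  P={1,5,7}:  v_{1} + v_{5} + v_{7} = v_{4}  →  sig = (3;(1))
  P={5,6,9}:  v_{5} + v_{6} + v_{9} = v_{2}  →  sig = (3;(1))

Sorted signature multiset PRS(X):
{ (2;()),  (2;(1)) ×2,  (2;(1,1)) ×4,  (3;()),  (3;(1)) ×3 }


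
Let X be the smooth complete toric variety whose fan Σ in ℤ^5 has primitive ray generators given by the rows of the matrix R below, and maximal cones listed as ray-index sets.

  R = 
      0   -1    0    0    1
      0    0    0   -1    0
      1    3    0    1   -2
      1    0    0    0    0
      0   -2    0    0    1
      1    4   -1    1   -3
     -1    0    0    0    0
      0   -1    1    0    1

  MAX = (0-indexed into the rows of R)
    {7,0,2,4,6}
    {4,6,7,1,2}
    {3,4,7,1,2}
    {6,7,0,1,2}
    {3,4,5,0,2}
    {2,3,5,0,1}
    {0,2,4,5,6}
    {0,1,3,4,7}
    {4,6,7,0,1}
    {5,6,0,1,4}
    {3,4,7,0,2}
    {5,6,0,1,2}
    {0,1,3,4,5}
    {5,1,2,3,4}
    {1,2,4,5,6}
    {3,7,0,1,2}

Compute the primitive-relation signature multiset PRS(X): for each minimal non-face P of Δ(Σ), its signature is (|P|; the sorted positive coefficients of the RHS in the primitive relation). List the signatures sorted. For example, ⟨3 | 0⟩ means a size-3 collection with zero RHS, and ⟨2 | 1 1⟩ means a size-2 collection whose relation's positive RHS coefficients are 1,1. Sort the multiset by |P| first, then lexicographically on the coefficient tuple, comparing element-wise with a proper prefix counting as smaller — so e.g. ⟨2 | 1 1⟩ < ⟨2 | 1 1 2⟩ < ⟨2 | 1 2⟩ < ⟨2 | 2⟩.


Σ has 3 primitive collections:

  {3,6}:  v_{3} + v_{6} = 0  ⇒ sig = ⟨2 | 0⟩
  {5,7}:  v_{5} + v_{7} = v_{2}  ⇒ sig = ⟨2 | 1⟩
  {0,1,2,4}:  v_{0} + v_{1} + v_{2} + v_{4} = v_{3}  ⇒ sig = ⟨4 | 1⟩

so the primitive-relation signature multiset is
[⟨2 | 0⟩, ⟨2 | 1⟩, ⟨4 | 1⟩]


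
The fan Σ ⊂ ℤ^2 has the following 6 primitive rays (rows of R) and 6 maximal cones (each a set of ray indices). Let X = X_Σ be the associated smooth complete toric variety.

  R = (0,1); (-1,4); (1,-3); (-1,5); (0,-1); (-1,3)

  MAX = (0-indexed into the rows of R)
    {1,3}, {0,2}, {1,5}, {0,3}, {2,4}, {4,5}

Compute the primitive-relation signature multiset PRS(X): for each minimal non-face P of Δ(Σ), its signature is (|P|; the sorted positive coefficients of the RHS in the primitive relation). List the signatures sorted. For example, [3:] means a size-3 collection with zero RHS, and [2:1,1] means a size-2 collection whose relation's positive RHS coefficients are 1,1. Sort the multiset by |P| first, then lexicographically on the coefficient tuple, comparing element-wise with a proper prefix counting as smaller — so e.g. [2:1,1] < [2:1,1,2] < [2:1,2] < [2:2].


The 9 primitive collections of Σ (r=6, n=2):

  P={0,4}:  v_{0} + v_{4} = 0  so sig = [2:]
  P={2,5}:  v_{2} + v_{5} = 0  so sig = [2:]
  P={0,1}:  v_{0} + v_{1} = v_{3}  so sig = [2:1]
  P={0,5}:  v_{0} + v_{5} = v_{1}  so sig = [2:1]
  P={1,2}:  v_{1} + v_{2} = v_{0}  so sig = [2:1]
  P={1,4}:  v_{1} + v_{4} = v_{5}  so sig = [2:1]
  P={3,4}:  v_{3} + v_{4} = v_{1}  so sig = [2:1]
  P={2,3}:  v_{2} + v_{3} = 2·v_{0}  so sig = [2:2]
  P={3,5}:  v_{3} + v_{5} = 2·v_{1}  so sig = [2:2]

Signatures (|P|; sorted positive RHS coefficients), sorted:
    |P|=2: 9 collections, coeffs (), (), (1), (1), (1), (1), (1), (2), (2)


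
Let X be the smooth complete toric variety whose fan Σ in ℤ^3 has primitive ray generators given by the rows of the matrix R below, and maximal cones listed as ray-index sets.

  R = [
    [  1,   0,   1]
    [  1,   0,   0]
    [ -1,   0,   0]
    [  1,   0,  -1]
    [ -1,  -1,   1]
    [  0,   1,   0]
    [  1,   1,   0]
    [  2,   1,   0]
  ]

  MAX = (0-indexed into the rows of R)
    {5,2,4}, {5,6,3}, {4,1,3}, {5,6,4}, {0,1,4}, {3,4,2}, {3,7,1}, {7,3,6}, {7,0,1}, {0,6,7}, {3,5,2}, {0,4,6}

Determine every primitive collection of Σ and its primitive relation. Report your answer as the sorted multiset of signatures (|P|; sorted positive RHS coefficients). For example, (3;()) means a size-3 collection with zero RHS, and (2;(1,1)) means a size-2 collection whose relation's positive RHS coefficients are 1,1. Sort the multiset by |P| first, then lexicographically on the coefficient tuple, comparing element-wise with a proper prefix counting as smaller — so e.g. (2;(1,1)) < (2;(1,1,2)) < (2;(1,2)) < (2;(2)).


Δ(Σ) — 8 vertices, 12 min non-faces:

  P = {1,2}:  v_{1} + v_{2} = 0 ; sig = (2;())
  P = {1,5}:  v_{1} + v_{5} = v_{6} ; sig = (2;(1))
  P = {1,6}:  v_{1} + v_{6} = v_{7} ; sig = (2;(1))
  P = {2,6}:  v_{2} + v_{6} = v_{5} ; sig = (2;(1))
  P = {2,7}:  v_{2} + v_{7} = v_{6} ; sig = (2;(1))
  P = {4,7}:  v_{4} + v_{7} = v_{0} ; sig = (2;(1))
  P = {0,2}:  v_{0} + v_{2} = v_{4} + v_{6} ; sig = (2;(1,1))
  P = {0,5}:  v_{0} + v_{5} = v_{4} + 2·v_{6} ; sig = (2;(1,2))
  P = {0,3}:  v_{0} + v_{3} = 2·v_{1} ; sig = (2;(2))
  P = {5,7}:  v_{5} + v_{7} = 2·v_{6} ; sig = (2;(2))
  P = {3,4,5}:  v_{3} + v_{4} + v_{5} = 0 ; sig = (3;())
  P = {3,4,6}:  v_{3} + v_{4} + v_{6} = v_{1} ; sig = (3;(1))

Signatures (|P|; sorted positive RHS coefficients), sorted:
[(2;()), (2;(1)), (2;(1)), (2;(1)), (2;(1)), (2;(1)), (2;(1,1)), (2;(1,2)), (2;(2)), (2;(2)), (3;()), (3;(1))]


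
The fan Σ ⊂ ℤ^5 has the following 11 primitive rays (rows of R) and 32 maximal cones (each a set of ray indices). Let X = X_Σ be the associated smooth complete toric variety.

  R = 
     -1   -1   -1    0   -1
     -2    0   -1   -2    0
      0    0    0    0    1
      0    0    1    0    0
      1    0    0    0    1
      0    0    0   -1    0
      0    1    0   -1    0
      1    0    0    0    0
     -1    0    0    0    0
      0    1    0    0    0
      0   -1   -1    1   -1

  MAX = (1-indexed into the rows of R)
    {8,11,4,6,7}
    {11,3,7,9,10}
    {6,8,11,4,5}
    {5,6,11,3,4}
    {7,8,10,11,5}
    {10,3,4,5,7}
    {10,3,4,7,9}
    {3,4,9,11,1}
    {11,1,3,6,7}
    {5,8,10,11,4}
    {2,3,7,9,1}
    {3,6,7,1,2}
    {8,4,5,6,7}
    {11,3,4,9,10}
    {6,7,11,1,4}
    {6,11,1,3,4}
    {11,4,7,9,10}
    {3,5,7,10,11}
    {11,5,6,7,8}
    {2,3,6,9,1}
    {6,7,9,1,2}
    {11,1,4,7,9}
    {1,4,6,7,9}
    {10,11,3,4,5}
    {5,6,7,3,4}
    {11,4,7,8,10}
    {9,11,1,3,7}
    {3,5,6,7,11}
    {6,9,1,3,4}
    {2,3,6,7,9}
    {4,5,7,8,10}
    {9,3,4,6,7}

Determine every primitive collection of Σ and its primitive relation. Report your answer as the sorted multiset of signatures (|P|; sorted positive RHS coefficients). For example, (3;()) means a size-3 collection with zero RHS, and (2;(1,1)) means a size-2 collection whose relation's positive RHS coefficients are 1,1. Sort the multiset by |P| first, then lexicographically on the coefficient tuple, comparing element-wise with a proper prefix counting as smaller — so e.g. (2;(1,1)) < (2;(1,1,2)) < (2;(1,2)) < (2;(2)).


Primitive collections (17):

  • {8,9}:  v_{8} + v_{9} = 0 ; sig = (2;())
  • {3,8}:  v_{3} + v_{8} = v_{5} ; sig = (2;(1))
  • {5,9}:  v_{5} + v_{9} = v_{3} ; sig = (2;(1))
  • {6,10}:  v_{6} + v_{10} = v_{7} ; sig = (2;(1))
  • {1,8}:  v_{1} + v_{8} = v_{6} + v_{11} ; sig = (2;(1,1))
  • {1,5}:  v_{1} + v_{5} = v_{3} + v_{6} + v_{11} ; sig = (2;(1,1,1))
  • {1,10}:  v_{1} + v_{10} = v_{7} + v_{9} + v_{11} ; sig = (2;(1,1,1))
  • {2,8}:  v_{2} + v_{8} = v_{1} + v_{3} + v_{6} + v_{7} ; sig = (2;(1,1,1,1))
  • {2,5}:  v_{2} + v_{5} = v_{1} + 2·v_{3} + v_{6} + v_{7} ; sig = (2;(1,1,1,2))
  • {2,10}:  v_{2} + v_{10} = v_{1} + v_{3} + 2·v_{7} + v_{9} ; sig = (2;(1,1,1,2))
  • {2,11}:  v_{2} + v_{11} = 2·v_{1} + v_{3} + v_{7} ; sig = (2;(1,1,2))
  • {2,4}:  v_{2} + v_{4} = 2·v_{6} + 2·v_{9} ; sig = (2;(2,2))
  • {6,9,11}:  v_{6} + v_{9} + v_{11} = v_{1} ; sig = (3;(1))
  • {3,4,7,11}:  v_{3} + v_{4} + v_{7} + v_{11} = 0 ; sig = (4;())
  • {4,5,7,11}:  v_{4} + v_{5} + v_{7} + v_{11} = v_{8} ; sig = (4;(1))
  • {1,3,4,7}:  v_{1} + v_{3} + v_{4} + v_{7} = v_{6} + v_{9} ; sig = (4;(1,1))
  • {1,3,6,7,9}:  v_{1} + v_{3} + v_{6} + v_{7} + v_{9} = v_{2} ; sig = (5;(1))

so the primitive-relation signature multiset is
[(2;()), (2;(1)), (2;(1)), (2;(1)), (2;(1,1)), (2;(1,1,1)), (2;(1,1,1)), (2;(1,1,1,1)), (2;(1,1,1,2)), (2;(1,1,1,2)), (2;(1,1,2)), (2;(2,2)), (3;(1)), (4;()), (4;(1)), (4;(1,1)), (5;(1))]
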